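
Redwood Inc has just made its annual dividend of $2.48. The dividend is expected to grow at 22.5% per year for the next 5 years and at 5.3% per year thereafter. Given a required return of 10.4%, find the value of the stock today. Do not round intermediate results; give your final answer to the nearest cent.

D_1 = 3.03800
D_2 = 3.72155
D_3 = 4.55890
D_4 = 5.58465
D_5 = 6.84120
Terminal value at year 5: TV = D_5×(1+g_2)/(r−g_2) = 7.20378/0.051 = 141.25061
P_0 = D_1/(1+r)^1 + D_2/(1+r)^2 + D_3/(1+r)^3 + D_4/(1+r)^4 + D_5/(1+r)^5 + TV/(1+r)^5
    = 2.75181 + 3.05341 + 3.38807 + 3.75941 + 4.17145 + 86.12812 = 103.25227

$103.25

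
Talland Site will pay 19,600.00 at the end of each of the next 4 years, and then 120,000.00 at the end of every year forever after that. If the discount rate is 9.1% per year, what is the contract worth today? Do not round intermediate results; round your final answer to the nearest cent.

PV of 4-year annuity: 19,600.00 × [1 − (1+0.091)^−4] / 0.091 = 63359.38274
Perpetuity value at year 4: 120,000.00 / 0.091 = 1318681.31868
PV of perpetuity: 1318681.31868 / (1+0.091)^4 = 930766.73047
Total PV = 63359.38274 + 930766.73047 = 994126.11321

994126.11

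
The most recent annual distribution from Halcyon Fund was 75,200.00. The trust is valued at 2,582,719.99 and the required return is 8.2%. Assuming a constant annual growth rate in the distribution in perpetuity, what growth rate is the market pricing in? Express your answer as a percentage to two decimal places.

P = D₀(1+g)/(r−g) ⇒ P(r−g) = D₀(1+g) ⇒ g(P+D₀) = P·r − D₀
g = (P·r − D₀)/(P + D₀) = (2,582,719.99×0.082 − 75,200.00) / (2,582,719.99 + 75,200.00) = 0.051387

5.14%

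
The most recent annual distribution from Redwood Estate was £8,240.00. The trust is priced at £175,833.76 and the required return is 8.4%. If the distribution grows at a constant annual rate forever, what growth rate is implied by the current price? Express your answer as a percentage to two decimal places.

P = D₀(1+g)/(r−g) ⇒ P(r−g) = D₀(1+g) ⇒ g(P+D₀) = P·r − D₀
g = (P·r − D₀)/(P + D₀) = (£175,833.76×0.084 − £8,240.00) / (£175,833.76 + £8,240.00) = 0.035475

3.55%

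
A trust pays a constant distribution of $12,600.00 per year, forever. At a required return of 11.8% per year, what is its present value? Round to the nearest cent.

$106779.66

Level perpetuity: PV = C / r = $12,600.00 / 0.118 = $106,779.66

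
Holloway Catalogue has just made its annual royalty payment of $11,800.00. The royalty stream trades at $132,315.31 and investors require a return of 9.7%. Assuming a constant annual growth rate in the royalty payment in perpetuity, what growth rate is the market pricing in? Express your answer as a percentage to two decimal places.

P = D₀(1+g)/(r−g) ⇒ P(r−g) = D₀(1+g) ⇒ g(P+D₀) = P·r − D₀
g = (P·r − D₀)/(P + D₀) = ($132,315.31×0.097 − $11,800.00) / ($132,315.31 + $11,800.00) = 0.007179

0.72%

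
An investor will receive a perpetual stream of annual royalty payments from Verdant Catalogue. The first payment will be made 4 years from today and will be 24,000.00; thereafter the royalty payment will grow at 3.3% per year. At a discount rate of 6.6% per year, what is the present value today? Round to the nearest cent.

Value at end of year 3: C₁ / (r − g) = 24,000.00 / (0.066 − 0.033) = 727,272.7273
Discount to today: PV = 727,272.7273 / (1 + 0.066)^3 = 727,272.7273 / 1.211355 = 600,379.27

600379.27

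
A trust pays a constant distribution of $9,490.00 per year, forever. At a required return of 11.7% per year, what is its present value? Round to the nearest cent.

$81111.11

Level perpetuity: PV = C / r = $9,490.00 / 0.117 = $81,111.11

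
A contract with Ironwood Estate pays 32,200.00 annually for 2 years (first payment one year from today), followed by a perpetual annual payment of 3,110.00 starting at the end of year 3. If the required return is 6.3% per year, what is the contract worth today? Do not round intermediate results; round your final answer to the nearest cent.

PV of 2-year annuity: 32,200.00 × [1 − (1+0.063)^−2] / 0.063 = 58787.98445
Perpetuity value at year 2: 3,110.00 / 0.063 = 49365.07937
PV of perpetuity: 49365.07937 / (1+0.063)^2 = 43687.10944
Total PV = 58787.98445 + 43687.10944 = 102475.09389

102475.09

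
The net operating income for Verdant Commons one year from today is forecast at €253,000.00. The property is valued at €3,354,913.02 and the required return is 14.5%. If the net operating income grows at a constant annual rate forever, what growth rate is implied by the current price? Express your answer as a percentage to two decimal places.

6.96%

P = D₁/(r−g) ⇒ g = r − D₁/P = 0.145 − €253,000.00/€3,354,913.02 = 0.069588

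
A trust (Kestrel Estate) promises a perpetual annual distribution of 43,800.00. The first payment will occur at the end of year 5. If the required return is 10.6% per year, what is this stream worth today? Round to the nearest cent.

Value at end of year 4: C / r = 43,800.00 / 0.106 = 413,207.5472
Discount to today: PV = 413,207.5472 / (1 + 0.106)^4 = 413,207.5472 / 1.496306 = 276,151.71

276151.71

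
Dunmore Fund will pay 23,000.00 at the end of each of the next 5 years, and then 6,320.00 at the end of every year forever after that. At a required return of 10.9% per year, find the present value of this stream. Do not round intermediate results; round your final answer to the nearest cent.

119784.61

PV of 5-year annuity: 23,000.00 × [1 − (1+0.109)^−5] / 0.109 = 85219.90125
Perpetuity value at year 5: 6,320.00 / 0.109 = 57981.65138
PV of perpetuity: 57981.65138 / (1+0.109)^5 = 34564.70460
Total PV = 85219.90125 + 34564.70460 = 119784.60585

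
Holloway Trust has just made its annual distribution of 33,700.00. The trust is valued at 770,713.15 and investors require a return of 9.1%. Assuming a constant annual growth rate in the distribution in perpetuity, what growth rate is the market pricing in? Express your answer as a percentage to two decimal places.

4.53%

P = D₀(1+g)/(r−g) ⇒ P(r−g) = D₀(1+g) ⇒ g(P+D₀) = P·r − D₀
g = (P·r − D₀)/(P + D₀) = (770,713.15×0.091 − 33,700.00) / (770,713.15 + 33,700.00) = 0.045294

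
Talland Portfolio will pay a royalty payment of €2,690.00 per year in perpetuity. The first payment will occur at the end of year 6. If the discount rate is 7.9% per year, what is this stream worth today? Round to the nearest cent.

€23281.88

Value at end of year 5: C / r = €2,690.00 / 0.079 = €34,050.6329
Discount to today: PV = €34,050.6329 / (1 + 0.079)^5 = €34,050.6329 / 1.462538 = €23,281.88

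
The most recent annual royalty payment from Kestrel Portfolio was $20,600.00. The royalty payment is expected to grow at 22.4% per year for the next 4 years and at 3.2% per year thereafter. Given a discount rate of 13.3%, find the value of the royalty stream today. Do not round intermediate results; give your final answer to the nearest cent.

$387031.14

D_1 = 25214.40000
D_2 = 30862.42560
D_3 = 37775.60893
D_4 = 46237.34534
Terminal value at year 4: TV = D_4×(1+g_2)/(r−g_2) = 47716.94039/0.101 = 472444.95432
P_0 = D_1/(1+r)^1 + D_2/(1+r)^2 + D_3/(1+r)^3 + D_4/(1+r)^4 + TV/(1+r)^4
    = 22254.54545 + 24041.98026 + 25972.97779 + 28059.06868 + 286702.56319 = 387031.13538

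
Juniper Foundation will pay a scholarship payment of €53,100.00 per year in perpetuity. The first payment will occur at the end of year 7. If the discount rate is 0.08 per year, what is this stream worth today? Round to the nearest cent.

Value at end of year 6: C / r = €53,100.00 / 0.08 = €663,750.0000
Discount to today: PV = €663,750.0000 / (1 + 0.08)^6 = €663,750.0000 / 1.586874 = €418,275.09

€418275.09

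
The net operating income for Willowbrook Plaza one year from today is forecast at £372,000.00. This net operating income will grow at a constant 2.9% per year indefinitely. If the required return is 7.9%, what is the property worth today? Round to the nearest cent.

£7440000.00

Growing perpetuity: P = D₁ / (r − g) = £372,000.0000 / (0.079 − 0.029) = £7,440,000.00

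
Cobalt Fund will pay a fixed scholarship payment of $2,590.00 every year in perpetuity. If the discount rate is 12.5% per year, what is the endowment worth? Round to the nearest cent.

$20720.00

Level perpetuity: PV = C / r = $2,590.00 / 0.125 = $20,720.00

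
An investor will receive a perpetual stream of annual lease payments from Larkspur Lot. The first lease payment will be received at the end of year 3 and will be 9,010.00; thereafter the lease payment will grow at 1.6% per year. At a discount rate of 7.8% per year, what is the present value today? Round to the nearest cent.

125053.42

Value at end of year 2: C₁ / (r − g) = 9,010.00 / (0.078 − 0.016) = 145,322.5806
Discount to today: PV = 145,322.5806 / (1 + 0.078)^2 = 145,322.5806 / 1.162084 = 125,053.42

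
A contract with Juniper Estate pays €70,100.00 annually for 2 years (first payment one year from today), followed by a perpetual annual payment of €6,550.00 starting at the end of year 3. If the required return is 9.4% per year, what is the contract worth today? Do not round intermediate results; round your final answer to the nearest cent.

PV of 2-year annuity: €70,100.00 × [1 − (1+0.094)^−2] / 0.094 = 122647.88158
Perpetuity value at year 2: €6,550.00 / 0.094 = 69680.85106
PV of perpetuity: 69680.85106 / (1+0.094)^2 = 58220.88495
Total PV = 122647.88158 + 58220.88495 = 180868.76653

€180868.77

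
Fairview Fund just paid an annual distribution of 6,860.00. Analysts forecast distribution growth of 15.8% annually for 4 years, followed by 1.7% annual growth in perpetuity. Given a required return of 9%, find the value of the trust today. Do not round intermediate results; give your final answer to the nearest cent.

153739.86

D_1 = 7943.88000
D_2 = 9199.01304
D_3 = 10652.45710
D_4 = 12335.54532
Terminal value at year 4: TV = D_4×(1+g_2)/(r−g_2) = 12545.24959/0.073 = 171852.73415
P_0 = D_1/(1+r)^1 + D_2/(1+r)^2 + D_3/(1+r)^3 + D_4/(1+r)^4 + TV/(1+r)^4
    = 7287.96330 + 7742.62523 + 8225.65139 + 8738.81130 + 121744.80946 = 153739.86069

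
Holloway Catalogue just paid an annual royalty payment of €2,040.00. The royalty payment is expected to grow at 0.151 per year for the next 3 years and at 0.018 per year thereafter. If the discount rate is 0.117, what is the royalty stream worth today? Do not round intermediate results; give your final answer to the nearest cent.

D_1 = 2348.04000
D_2 = 2702.59404
D_3 = 3110.68574
Terminal value at year 3: TV = D_3×(1+g_2)/(r−g_2) = 3166.67808/0.099 = 31986.64731
P_0 = D_1/(1+r)^1 + D_2/(1+r)^2 + D_3/(1+r)^3 + TV/(1+r)^3
    = 2102.09490 + 2166.07988 + 2232.01248 + 22951.40108 = 29451.58834

€29451.59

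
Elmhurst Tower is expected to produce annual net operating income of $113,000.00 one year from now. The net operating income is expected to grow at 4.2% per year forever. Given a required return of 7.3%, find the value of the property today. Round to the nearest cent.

$3645161.29

Growing perpetuity: P = D₁ / (r − g) = $113,000.0000 / (0.073 − 0.042) = $3,645,161.29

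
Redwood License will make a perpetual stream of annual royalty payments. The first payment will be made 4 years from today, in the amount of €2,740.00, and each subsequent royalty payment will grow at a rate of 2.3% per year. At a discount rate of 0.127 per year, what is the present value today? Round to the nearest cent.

Value at end of year 3: C₁ / (r − g) = €2,740.00 / (0.127 − 0.023) = €26,346.1538
Discount to today: PV = €26,346.1538 / (1 + 0.127)^3 = €26,346.1538 / 1.431435 = €18,405.41

€18405.41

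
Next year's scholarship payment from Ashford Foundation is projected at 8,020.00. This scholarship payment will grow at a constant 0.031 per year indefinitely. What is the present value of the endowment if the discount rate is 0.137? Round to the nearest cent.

75660.38

Growing perpetuity: P = D₁ / (r − g) = 8,020.0000 / (0.137 − 0.031) = 75,660.38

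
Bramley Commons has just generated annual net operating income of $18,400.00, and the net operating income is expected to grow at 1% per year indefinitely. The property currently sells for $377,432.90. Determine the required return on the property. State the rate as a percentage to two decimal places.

D₁ = $18,400.00 × 1.01 = $18,584.0000
P = D₁/(r − g) ⇒ r = D₁/P + g = $18,584.0000/$377,432.90 + 0.01 = 0.049238 + 0.01 = 0.059238

5.92%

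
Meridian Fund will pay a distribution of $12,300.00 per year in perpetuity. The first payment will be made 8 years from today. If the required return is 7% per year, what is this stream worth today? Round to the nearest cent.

$109426.03

Value at end of year 7: C / r = $12,300.00 / 0.07 = $175,714.2857
Discount to today: PV = $175,714.2857 / (1 + 0.07)^7 = $175,714.2857 / 1.605781 = $109,426.03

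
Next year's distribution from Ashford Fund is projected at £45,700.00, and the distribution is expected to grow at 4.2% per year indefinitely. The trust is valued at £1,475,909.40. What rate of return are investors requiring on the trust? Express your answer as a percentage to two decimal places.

P = D₁/(r − g) ⇒ r = D₁/P + g = £45,700.0000/£1,475,909.40 + 0.042 = 0.030964 + 0.042 = 0.072964

7.30%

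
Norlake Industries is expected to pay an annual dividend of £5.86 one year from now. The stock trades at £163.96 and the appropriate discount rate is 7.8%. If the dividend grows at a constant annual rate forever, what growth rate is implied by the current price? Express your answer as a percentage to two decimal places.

P = D₁/(r−g) ⇒ g = r − D₁/P = 0.078 − £5.86/£163.96 = 0.042260

4.23%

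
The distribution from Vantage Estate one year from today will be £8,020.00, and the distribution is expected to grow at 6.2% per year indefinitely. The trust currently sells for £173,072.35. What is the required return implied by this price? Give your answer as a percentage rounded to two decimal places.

P = D₁/(r − g) ⇒ r = D₁/P + g = £8,020.0000/£173,072.35 + 0.062 = 0.046339 + 0.062 = 0.108339

10.83%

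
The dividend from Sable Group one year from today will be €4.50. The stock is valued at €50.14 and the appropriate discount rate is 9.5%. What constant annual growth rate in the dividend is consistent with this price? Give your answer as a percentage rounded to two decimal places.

P = D₁/(r−g) ⇒ g = r − D₁/P = 0.095 − €4.50/€50.14 = 0.005251

0.53%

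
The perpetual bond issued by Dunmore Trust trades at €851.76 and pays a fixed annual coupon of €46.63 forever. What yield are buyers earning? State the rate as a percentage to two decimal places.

5.47%

P = C/r ⇒ r = C/P = €46.63/€851.76 = 0.054745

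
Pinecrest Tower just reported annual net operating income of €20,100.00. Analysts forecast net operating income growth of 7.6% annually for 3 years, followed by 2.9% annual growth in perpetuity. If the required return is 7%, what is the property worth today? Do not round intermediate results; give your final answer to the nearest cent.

D_1 = 21627.60000
D_2 = 23271.29760
D_3 = 25039.91622
Terminal value at year 3: TV = D_3×(1+g_2)/(r−g_2) = 25766.07379/0.041 = 628440.82410
P_0 = D_1/(1+r)^1 + D_2/(1+r)^2 + D_3/(1+r)^3 + TV/(1+r)^3
    = 20212.71028 + 20326.05258 + 20440.03045 + 512994.91046 = 573973.70377

€573973.70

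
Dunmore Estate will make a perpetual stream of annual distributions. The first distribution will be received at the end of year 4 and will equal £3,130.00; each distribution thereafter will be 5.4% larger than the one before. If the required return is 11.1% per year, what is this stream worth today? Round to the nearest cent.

£40043.06

Value at end of year 3: C₁ / (r − g) = £3,130.00 / (0.111 − 0.054) = £54,912.2807
Discount to today: PV = £54,912.2807 / (1 + 0.111)^3 = £54,912.2807 / 1.371331 = £40,043.06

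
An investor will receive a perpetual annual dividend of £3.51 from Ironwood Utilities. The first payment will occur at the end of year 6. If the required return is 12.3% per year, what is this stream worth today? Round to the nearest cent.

Value at end of year 5: C / r = £3.51 / 0.123 = £28.5366
Discount to today: PV = £28.5366 / (1 + 0.123)^5 = £28.5366 / 1.786071 = £15.98

£15.98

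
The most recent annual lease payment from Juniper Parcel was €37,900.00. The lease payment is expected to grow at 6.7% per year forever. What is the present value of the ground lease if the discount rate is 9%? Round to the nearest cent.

€1758230.43

D₁ = D₀ × (1 + g) = €37,900.00 × 1.067 = €40,439.3000
Growing perpetuity: P = D₁ / (r − g) = €40,439.3000 / (0.09 − 0.067) = €1,758,230.43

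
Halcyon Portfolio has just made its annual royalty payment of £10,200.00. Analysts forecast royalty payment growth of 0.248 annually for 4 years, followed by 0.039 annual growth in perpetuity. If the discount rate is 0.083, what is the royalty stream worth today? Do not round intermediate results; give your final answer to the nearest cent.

D_1 = 12729.60000
D_2 = 15886.54080
D_3 = 19826.40292
D_4 = 24743.35084
Terminal value at year 4: TV = D_4×(1+g_2)/(r−g_2) = 25708.34153/0.044 = 584280.48920
P_0 = D_1/(1+r)^1 + D_2/(1+r)^2 + D_3/(1+r)^3 + D_4/(1+r)^4 + TV/(1+r)^4
    = 11754.01662 + 13544.79478 + 15608.40617 + 17986.41819 + 424724.73859 = 483618.37434

£483618.37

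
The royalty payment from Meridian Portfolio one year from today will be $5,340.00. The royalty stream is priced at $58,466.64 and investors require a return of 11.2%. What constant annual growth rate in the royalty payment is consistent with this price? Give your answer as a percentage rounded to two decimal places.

P = D₁/(r−g) ⇒ g = r − D₁/P = 0.112 − $5,340.00/$58,466.64 = 0.020666

2.07%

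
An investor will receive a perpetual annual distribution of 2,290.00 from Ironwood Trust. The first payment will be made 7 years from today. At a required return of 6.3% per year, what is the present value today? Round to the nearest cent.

Value at end of year 6: C / r = 2,290.00 / 0.063 = 36,349.2063
Discount to today: PV = 36,349.2063 / (1 + 0.063)^6 = 36,349.2063 / 1.442778 = 25,193.90

25193.90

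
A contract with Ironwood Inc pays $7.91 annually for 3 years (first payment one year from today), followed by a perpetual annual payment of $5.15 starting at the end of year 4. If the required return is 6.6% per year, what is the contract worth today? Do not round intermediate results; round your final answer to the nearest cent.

$85.33

PV of 3-year annuity: $7.91 × [1 − (1+0.066)^−3] / 0.066 = 20.91098
Perpetuity value at year 3: $5.15 / 0.066 = 78.03030
PV of perpetuity: 78.03030 / (1+0.066)^3 = 64.41569
Total PV = 20.91098 + 64.41569 = 85.32668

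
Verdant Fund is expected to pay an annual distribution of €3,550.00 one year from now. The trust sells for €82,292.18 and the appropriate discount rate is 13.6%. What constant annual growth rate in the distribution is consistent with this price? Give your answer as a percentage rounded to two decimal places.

P = D₁/(r−g) ⇒ g = r − D₁/P = 0.136 − €3,550.00/€82,292.18 = 0.092861

9.29%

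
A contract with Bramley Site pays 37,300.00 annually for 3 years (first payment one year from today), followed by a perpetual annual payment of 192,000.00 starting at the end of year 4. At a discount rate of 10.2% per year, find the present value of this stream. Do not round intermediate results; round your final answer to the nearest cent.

PV of 3-year annuity: 37,300.00 × [1 − (1+0.102)^−3] / 0.102 = 92433.94283
Perpetuity value at year 3: 192,000.00 / 0.102 = 1882352.94118
PV of perpetuity: 1882352.94118 / (1+0.102)^3 = 1406553.55717
Total PV = 92433.94283 + 1406553.55717 = 1498987.50000

1498987.50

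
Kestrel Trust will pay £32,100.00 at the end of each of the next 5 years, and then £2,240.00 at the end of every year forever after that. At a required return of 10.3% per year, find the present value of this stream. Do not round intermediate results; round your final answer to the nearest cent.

PV of 5-year annuity: £32,100.00 × [1 − (1+0.103)^−5] / 0.103 = 120757.37894
Perpetuity value at year 5: £2,240.00 / 0.103 = 21747.57282
PV of perpetuity: 21747.57282 / (1+0.103)^5 = 13320.88967
Total PV = 120757.37894 + 13320.88967 = 134078.26862

£134078.27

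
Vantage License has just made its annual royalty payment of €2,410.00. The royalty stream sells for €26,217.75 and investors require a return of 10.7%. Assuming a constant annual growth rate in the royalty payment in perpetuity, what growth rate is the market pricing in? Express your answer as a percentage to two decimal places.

P = D₀(1+g)/(r−g) ⇒ P(r−g) = D₀(1+g) ⇒ g(P+D₀) = P·r − D₀
g = (P·r − D₀)/(P + D₀) = (€26,217.75×0.107 − €2,410.00) / (€26,217.75 + €2,410.00) = 0.013808

1.38%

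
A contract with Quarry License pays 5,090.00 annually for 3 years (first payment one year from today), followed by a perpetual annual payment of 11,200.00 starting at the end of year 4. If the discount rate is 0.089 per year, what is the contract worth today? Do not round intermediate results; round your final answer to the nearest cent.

PV of 3-year annuity: 5,090.00 × [1 − (1+0.089)^−3] / 0.089 = 12907.28713
Perpetuity value at year 3: 11,200.00 / 0.089 = 125842.69663
PV of perpetuity: 125842.69663 / (1+0.089)^3 = 97441.59333
Total PV = 12907.28713 + 97441.59333 = 110348.88045

110348.88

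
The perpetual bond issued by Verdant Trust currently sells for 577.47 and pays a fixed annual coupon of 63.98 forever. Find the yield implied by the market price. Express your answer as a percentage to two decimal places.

11.08%

P = C/r ⇒ r = C/P = 63.98/577.47 = 0.110794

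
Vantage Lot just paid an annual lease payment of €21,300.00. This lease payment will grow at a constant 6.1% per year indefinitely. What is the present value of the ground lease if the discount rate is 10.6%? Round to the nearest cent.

€502206.67

D₁ = D₀ × (1 + g) = €21,300.00 × 1.061 = €22,599.3000
Growing perpetuity: P = D₁ / (r − g) = €22,599.3000 / (0.106 − 0.061) = €502,206.67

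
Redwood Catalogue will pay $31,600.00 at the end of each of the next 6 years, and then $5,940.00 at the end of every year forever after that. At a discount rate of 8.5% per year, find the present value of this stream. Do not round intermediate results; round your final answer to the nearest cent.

PV of 6-year annuity: $31,600.00 × [1 − (1+0.085)^−6] / 0.085 = 143893.35456
Perpetuity value at year 6: $5,940.00 / 0.085 = 69882.35294
PV of perpetuity: 69882.35294 / (1+0.085)^6 = 42834.04515
Total PV = 143893.35456 + 42834.04515 = 186727.39971

$186727.40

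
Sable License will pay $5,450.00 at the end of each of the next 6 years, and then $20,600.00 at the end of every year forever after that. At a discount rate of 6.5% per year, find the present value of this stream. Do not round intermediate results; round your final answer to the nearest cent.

$243581.72

PV of 6-year annuity: $5,450.00 × [1 − (1+0.065)^−6] / 0.065 = 26383.52389
Perpetuity value at year 6: $20,600.00 / 0.065 = 316923.07692
PV of perpetuity: 316923.07692 / (1+0.065)^6 = 217198.19765
Total PV = 26383.52389 + 217198.19765 = 243581.72154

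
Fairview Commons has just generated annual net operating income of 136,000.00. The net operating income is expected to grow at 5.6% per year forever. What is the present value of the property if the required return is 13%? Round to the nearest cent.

1940756.76

D₁ = D₀ × (1 + g) = 136,000.00 × 1.056 = 143,616.0000
Growing perpetuity: P = D₁ / (r − g) = 143,616.0000 / (0.13 − 0.056) = 1,940,756.76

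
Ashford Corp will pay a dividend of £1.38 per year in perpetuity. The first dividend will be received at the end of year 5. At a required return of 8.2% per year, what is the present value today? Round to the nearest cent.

£12.28

Value at end of year 4: C / r = £1.38 / 0.082 = £16.8293
Discount to today: PV = £16.8293 / (1 + 0.082)^4 = £16.8293 / 1.370595 = £12.28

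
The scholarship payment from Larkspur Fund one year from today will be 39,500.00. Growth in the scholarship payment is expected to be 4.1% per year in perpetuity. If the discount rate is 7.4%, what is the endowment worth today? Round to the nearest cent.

1196969.70

Growing perpetuity: P = D₁ / (r − g) = 39,500.0000 / (0.074 − 0.041) = 1,196,969.70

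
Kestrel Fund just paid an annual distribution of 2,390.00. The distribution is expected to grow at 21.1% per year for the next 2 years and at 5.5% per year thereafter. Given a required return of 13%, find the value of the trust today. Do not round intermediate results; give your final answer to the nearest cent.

D_1 = 2894.29000
D_2 = 3504.98519
Terminal value at year 2: TV = D_2×(1+g_2)/(r−g_2) = 3697.75938/0.075 = 49303.45834
P_0 = D_1/(1+r)^1 + D_2/(1+r)^2 + TV/(1+r)^2
    = 2561.31858 + 2744.91753 + 38611.83988 = 43918.07599

43918.08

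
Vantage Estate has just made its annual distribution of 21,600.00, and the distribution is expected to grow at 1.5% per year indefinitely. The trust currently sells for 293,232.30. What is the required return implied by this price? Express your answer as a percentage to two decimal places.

D₁ = 21,600.00 × 1.015 = 21,924.0000
P = D₁/(r − g) ⇒ r = D₁/P + g = 21,924.0000/293,232.30 + 0.015 = 0.074767 + 0.015 = 0.089767

8.98%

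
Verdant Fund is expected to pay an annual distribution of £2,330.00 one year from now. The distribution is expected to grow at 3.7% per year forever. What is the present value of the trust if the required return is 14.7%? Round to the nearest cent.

£21181.82

Growing perpetuity: P = D₁ / (r − g) = £2,330.0000 / (0.147 − 0.037) = £21,181.82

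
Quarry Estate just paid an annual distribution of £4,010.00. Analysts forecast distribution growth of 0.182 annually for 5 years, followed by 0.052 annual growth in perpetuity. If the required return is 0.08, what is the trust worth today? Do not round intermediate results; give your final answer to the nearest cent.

D_1 = 4739.82000
D_2 = 5602.46724
D_3 = 6622.11628
D_4 = 7827.34144
D_5 = 9251.91758
Terminal value at year 5: TV = D_5×(1+g_2)/(r−g_2) = 9733.01730/0.028 = 347607.76059
P_0 = D_1/(1+r)^1 + D_2/(1+r)^2 + D_3/(1+r)^3 + D_4/(1+r)^4 + D_5/(1+r)^5 + TV/(1+r)^5
    = 4388.72222 + 4803.21265 + 5256.84941 + 5753.32963 + 6296.69965 + 236576.00102 = 263074.81457

£263074.81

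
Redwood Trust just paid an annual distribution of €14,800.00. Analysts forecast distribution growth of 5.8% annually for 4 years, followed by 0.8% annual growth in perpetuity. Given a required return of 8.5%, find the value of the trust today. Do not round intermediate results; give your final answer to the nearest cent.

€230775.75

D_1 = 15658.40000
D_2 = 16566.58720
D_3 = 17527.44926
D_4 = 18544.04131
Terminal value at year 4: TV = D_4×(1+g_2)/(r−g_2) = 18692.39365/0.077 = 242758.35903
P_0 = D_1/(1+r)^1 + D_2/(1+r)^2 + D_3/(1+r)^3 + D_4/(1+r)^4 + TV/(1+r)^4
    = 14431.70507 + 14072.57508 + 13722.38197 + 13380.90334 + 175168.18916 = 230775.75462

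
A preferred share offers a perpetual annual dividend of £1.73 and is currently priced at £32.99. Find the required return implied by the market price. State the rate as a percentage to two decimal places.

5.24%

P = C/r ⇒ r = C/P = £1.73/£32.99 = 0.052440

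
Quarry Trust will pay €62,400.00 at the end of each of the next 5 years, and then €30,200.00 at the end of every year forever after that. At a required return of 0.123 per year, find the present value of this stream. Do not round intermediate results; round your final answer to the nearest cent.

€360744.75

PV of 5-year annuity: €62,400.00 × [1 − (1+0.123)^−5] / 0.123 = 223276.29294
Perpetuity value at year 5: €30,200.00 / 0.123 = 245528.45528
PV of perpetuity: 245528.45528 / (1+0.123)^5 = 137468.45453
Total PV = 223276.29294 + 137468.45453 = 360744.74748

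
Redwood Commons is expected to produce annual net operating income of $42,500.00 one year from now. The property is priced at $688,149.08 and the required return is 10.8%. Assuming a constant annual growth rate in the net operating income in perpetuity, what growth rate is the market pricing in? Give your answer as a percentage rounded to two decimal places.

4.62%

P = D₁/(r−g) ⇒ g = r − D₁/P = 0.108 − $42,500.00/$688,149.08 = 0.046240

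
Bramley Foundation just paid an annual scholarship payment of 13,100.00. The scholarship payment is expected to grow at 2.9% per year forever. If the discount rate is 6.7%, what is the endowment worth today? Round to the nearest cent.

D₁ = D₀ × (1 + g) = 13,100.00 × 1.029 = 13,479.9000
Growing perpetuity: P = D₁ / (r − g) = 13,479.9000 / (0.067 − 0.029) = 354,734.21

354734.21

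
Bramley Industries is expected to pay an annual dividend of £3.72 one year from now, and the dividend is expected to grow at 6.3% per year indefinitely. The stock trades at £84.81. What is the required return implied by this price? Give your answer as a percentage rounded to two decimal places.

P = D₁/(r − g) ⇒ r = D₁/P + g = £3.7200/£84.81 + 0.063 = 0.043863 + 0.063 = 0.106863

10.69%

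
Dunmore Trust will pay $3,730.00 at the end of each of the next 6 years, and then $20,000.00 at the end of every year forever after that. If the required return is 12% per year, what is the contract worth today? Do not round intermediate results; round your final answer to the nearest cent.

PV of 6-year annuity: $3,730.00 × [1 − (1+0.12)^−6] / 0.12 = 15335.54932
Perpetuity value at year 6: $20,000.00 / 0.12 = 166666.66667
PV of perpetuity: 166666.66667 / (1+0.12)^6 = 84438.52020
Total PV = 15335.54932 + 84438.52020 = 99774.06951

$99774.07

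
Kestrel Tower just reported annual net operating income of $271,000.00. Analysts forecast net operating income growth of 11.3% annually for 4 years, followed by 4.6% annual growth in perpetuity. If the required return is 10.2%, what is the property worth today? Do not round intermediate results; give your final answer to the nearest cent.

$6378369.60

D_1 = 301623.00000
D_2 = 335706.39900
D_3 = 373641.22209
D_4 = 415862.68018
Terminal value at year 4: TV = D_4×(1+g_2)/(r−g_2) = 434992.36347/0.056 = 7767720.77627
P_0 = D_1/(1+r)^1 + D_2/(1+r)^2 + D_3/(1+r)^3 + D_4/(1+r)^4 + TV/(1+r)^4
    = 273705.08167 + 276437.16506 + 279196.51970 + 281983.41781 + 5267047.41131 = 6378369.59556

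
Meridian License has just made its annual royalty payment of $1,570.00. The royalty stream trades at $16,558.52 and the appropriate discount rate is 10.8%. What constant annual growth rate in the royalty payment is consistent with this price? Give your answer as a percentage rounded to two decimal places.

1.20%

P = D₀(1+g)/(r−g) ⇒ P(r−g) = D₀(1+g) ⇒ g(P+D₀) = P·r − D₀
g = (P·r − D₀)/(P + D₀) = ($16,558.52×0.108 − $1,570.00) / ($16,558.52 + $1,570.00) = 0.012043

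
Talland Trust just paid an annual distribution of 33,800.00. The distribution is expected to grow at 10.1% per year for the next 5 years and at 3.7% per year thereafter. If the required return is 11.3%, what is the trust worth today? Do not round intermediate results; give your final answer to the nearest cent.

600472.00

D_1 = 37213.80000
D_2 = 40972.39380
D_3 = 45110.60557
D_4 = 49666.77674
D_5 = 54683.12119
Terminal value at year 5: TV = D_5×(1+g_2)/(r−g_2) = 56706.39667/0.076 = 746136.79830
P_0 = D_1/(1+r)^1 + D_2/(1+r)^2 + D_3/(1+r)^3 + D_4/(1+r)^4 + D_5/(1+r)^5 + TV/(1+r)^5
    = 33435.57951 + 33075.08809 + 32718.48337 + 32365.72344 + 32016.76685 + 436860.35824 = 600471.99951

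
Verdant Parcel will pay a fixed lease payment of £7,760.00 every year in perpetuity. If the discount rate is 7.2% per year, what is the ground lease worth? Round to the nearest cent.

Level perpetuity: PV = C / r = £7,760.00 / 0.072 = £107,777.78

£107777.78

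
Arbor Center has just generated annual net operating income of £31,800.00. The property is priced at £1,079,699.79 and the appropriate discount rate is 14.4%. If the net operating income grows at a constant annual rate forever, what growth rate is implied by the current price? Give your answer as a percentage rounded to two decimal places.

P = D₀(1+g)/(r−g) ⇒ P(r−g) = D₀(1+g) ⇒ g(P+D₀) = P·r − D₀
g = (P·r − D₀)/(P + D₀) = (£1,079,699.79×0.144 − £31,800.00) / (£1,079,699.79 + £31,800.00) = 0.111270

11.13%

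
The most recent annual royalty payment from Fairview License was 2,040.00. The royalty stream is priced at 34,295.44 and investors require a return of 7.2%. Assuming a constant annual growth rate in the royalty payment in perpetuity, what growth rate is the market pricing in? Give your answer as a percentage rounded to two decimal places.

1.18%

P = D₀(1+g)/(r−g) ⇒ P(r−g) = D₀(1+g) ⇒ g(P+D₀) = P·r − D₀
g = (P·r − D₀)/(P + D₀) = (34,295.44×0.072 − 2,040.00) / (34,295.44 + 2,040.00) = 0.011814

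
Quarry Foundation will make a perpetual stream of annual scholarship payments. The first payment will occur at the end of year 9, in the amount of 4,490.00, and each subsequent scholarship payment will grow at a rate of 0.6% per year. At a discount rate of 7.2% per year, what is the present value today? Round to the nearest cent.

39007.14

Value at end of year 8: C₁ / (r − g) = 4,490.00 / (0.072 − 0.006) = 68,030.3030
Discount to today: PV = 68,030.3030 / (1 + 0.072)^8 = 68,030.3030 / 1.744047 = 39,007.14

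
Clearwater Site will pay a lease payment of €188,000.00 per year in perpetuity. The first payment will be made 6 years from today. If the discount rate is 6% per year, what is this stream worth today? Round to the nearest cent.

€2341408.94

Value at end of year 5: C / r = €188,000.00 / 0.06 = €3,133,333.3333
Discount to today: PV = €3,133,333.3333 / (1 + 0.06)^5 = €3,133,333.3333 / 1.338226 = €2,341,408.94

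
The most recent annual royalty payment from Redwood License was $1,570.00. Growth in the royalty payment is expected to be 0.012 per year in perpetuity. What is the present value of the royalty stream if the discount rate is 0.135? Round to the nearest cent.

D₁ = D₀ × (1 + g) = $1,570.00 × 1.012 = $1,588.8400
Growing perpetuity: P = D₁ / (r − g) = $1,588.8400 / (0.135 − 0.012) = $12,917.40

$12917.40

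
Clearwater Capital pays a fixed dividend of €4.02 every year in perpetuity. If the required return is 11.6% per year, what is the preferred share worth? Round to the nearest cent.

Level perpetuity: PV = C / r = €4.02 / 0.116 = €34.66

€34.66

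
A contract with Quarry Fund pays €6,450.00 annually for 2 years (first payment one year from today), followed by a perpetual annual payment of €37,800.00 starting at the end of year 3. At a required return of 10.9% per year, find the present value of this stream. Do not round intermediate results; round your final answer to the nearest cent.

PV of 2-year annuity: €6,450.00 × [1 − (1+0.109)^−2] / 0.109 = 11060.46032
Perpetuity value at year 2: €37,800.00 / 0.109 = 346788.99083
PV of perpetuity: 346788.99083 / (1+0.109)^2 = 281969.54894
Total PV = 11060.46032 + 281969.54894 = 293030.00927

€293030.01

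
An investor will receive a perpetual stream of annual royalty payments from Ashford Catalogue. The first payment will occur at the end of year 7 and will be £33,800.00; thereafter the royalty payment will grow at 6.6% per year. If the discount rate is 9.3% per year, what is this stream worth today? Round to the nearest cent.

£734229.73

Value at end of year 6: C₁ / (r − g) = £33,800.00 / (0.093 − 0.066) = £1,251,851.8519
Discount to today: PV = £1,251,851.8519 / (1 + 0.093)^6 = £1,251,851.8519 / 1.704987 = £734,229.73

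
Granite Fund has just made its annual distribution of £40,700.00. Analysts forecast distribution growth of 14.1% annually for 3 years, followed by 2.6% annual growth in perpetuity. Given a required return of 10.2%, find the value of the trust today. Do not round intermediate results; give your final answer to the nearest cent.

£740822.28

D_1 = 46438.70000
D_2 = 52986.55670
D_3 = 60457.66119
Terminal value at year 3: TV = D_3×(1+g_2)/(r−g_2) = 62029.56039/0.076 = 816178.42613
P_0 = D_1/(1+r)^1 + D_2/(1+r)^2 + D_3/(1+r)^3 + TV/(1+r)^3
    = 42140.38113 + 43631.73763 + 45175.87353 + 609874.29267 = 740822.28495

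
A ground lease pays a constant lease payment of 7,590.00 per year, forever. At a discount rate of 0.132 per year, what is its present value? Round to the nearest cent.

57500.00

Level perpetuity: PV = C / r = 7,590.00 / 0.132 = 57,500.00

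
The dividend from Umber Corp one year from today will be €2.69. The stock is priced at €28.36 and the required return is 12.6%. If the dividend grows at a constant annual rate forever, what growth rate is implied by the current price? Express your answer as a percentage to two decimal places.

3.11%

P = D₁/(r−g) ⇒ g = r − D₁/P = 0.126 − €2.69/€28.36 = 0.031148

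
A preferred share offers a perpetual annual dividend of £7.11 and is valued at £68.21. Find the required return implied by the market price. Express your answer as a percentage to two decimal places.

P = C/r ⇒ r = C/P = £7.11/£68.21 = 0.104237

10.42%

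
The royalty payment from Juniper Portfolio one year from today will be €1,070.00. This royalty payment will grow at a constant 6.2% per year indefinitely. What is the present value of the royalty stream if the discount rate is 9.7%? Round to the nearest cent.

Growing perpetuity: P = D₁ / (r − g) = €1,070.0000 / (0.097 − 0.062) = €30,571.43

€30571.43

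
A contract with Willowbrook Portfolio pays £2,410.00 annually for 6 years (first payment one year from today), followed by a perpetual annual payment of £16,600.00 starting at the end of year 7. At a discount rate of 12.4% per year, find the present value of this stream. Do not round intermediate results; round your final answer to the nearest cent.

£76185.09

PV of 6-year annuity: £2,410.00 × [1 − (1+0.124)^−6] / 0.124 = 9797.24934
Perpetuity value at year 6: £16,600.00 / 0.124 = 133870.96774
PV of perpetuity: 133870.96774 / (1+0.124)^6 = 66387.83952
Total PV = 9797.24934 + 66387.83952 = 76185.08886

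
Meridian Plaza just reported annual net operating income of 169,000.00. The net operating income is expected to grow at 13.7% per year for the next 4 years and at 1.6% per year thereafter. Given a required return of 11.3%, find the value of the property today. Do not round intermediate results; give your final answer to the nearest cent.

D_1 = 192153.00000
D_2 = 218477.96100
D_3 = 248409.44166
D_4 = 282441.53516
Terminal value at year 4: TV = D_4×(1+g_2)/(r−g_2) = 286960.59973/0.097 = 2958356.69821
P_0 = D_1/(1+r)^1 + D_2/(1+r)^2 + D_3/(1+r)^3 + D_4/(1+r)^4 + TV/(1+r)^4
    = 172644.20485 + 176366.99094 + 180170.05274 + 184055.12126 + 1927835.08456 = 2641071.45435

2641071.45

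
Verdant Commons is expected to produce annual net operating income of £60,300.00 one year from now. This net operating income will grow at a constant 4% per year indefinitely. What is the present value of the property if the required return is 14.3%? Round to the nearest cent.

Growing perpetuity: P = D₁ / (r − g) = £60,300.0000 / (0.143 − 0.04) = £585,436.89

£585436.89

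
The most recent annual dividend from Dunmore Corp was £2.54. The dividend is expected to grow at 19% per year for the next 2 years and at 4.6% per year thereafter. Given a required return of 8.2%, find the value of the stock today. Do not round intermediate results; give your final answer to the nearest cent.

D_1 = 3.02260
D_2 = 3.59689
Terminal value at year 2: TV = D_2×(1+g_2)/(r−g_2) = 3.76235/0.036 = 104.50975
P_0 = D_1/(1+r)^1 + D_2/(1+r)^2 + TV/(1+r)^2
    = 2.79353 + 3.07237 + 89.26934 = 95.13523

£95.14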